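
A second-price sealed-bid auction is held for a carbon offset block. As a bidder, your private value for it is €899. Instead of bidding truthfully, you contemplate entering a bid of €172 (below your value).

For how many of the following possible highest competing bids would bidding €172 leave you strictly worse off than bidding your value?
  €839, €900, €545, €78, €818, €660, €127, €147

4

The deviation hurts exactly when the highest competing bid lies strictly between €172 and €899 — underbidding then forfeits a profitable win.
€839: inside the interval → strictly worse (loss €60).
€900: above both → same outcome either way.
€545: inside the interval → strictly worse (loss €354).
€78: below both → same outcome either way.
€818: inside the interval → strictly worse (loss €81).
€660: inside the interval → strictly worse (loss €239).
€127: below both → same outcome either way.
€147: below both → same outcome either way.
Count: 4.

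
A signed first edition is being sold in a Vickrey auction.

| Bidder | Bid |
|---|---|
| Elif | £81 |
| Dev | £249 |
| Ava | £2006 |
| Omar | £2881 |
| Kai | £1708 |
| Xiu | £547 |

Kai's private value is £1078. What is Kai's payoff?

£0

Highest bid: Omar at £2881, so Omar wins.
Second-highest bid: Ava at £2006 — that is the price the winner pays.
Kai did not win, so Kai pays nothing and receives nothing: payoff £0.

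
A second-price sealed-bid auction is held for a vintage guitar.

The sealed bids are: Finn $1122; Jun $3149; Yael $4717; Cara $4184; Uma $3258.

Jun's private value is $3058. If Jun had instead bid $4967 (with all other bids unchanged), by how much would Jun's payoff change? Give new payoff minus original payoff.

The highest bid among the other bidders is $4717; Jun's bid doesn't change that.
Original bid $3149: Jun is not highest (top rival bid is $4717); payoff $0.
Alternative bid $4967: Jun is highest, pays the top rival bid $4717; payoff $3058 − $4717 = −$1659.
Change in payoff = −$1659 − ($0) = −$1659.

−$1659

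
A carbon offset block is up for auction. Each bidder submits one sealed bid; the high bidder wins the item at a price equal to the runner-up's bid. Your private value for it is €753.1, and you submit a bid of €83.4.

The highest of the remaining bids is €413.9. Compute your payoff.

Your bid €83.4 is below the highest competing bid €413.9, so you lose.
A losing bidder pays nothing and receives nothing: payoff = €0.

€0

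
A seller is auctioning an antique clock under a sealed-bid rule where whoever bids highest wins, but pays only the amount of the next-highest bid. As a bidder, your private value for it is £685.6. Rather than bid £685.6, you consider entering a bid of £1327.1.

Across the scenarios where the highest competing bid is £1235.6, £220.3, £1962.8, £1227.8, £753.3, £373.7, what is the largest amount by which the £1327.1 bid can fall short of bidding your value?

£1235.6: truthful gives £0, deviation gives −£550 → loss £550.
£220.3: same outcome either way → loss £0.
£1962.8: same outcome either way → loss £0.
£1227.8: truthful gives £0, deviation gives −£542.2 → loss £542.2.
£753.3: truthful gives £0, deviation gives −£67.7 → loss £67.7.
£373.7: same outcome either way → loss £0.
Maximum loss: £550.

£550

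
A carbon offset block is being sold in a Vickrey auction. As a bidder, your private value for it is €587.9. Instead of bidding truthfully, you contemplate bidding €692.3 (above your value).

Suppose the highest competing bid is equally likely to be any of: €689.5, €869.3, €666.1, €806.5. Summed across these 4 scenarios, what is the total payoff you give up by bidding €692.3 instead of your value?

€179.8

The deviation costs you only when the competing bid falls strictly between €587.9 and €692.3; elsewhere both bids give the same outcome.
€689.5: truthful payoff €0, deviation payoff −€101.6 → loss €101.6.
€869.3: outcomes coincide → loss €0.
€666.1: truthful payoff €0, deviation payoff −€78.2 → loss €78.2.
€806.5: outcomes coincide → loss €0.
Total loss = €101.6 + €78.2 = €179.8.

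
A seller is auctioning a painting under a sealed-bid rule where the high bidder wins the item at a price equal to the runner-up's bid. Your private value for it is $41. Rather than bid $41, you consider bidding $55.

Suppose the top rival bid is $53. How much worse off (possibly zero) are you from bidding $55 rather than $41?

Bidding your value $41: you lose (since $41 < $53). Payoff $0.
Bidding $55: you win and pay $53. Payoff $41 − $53 = −$12.
The competing bid $53 lies between your value and your inflated bid, so overbidding wins an item priced above your value.
Loss from deviating = $0 − (−$12) = $12.

$12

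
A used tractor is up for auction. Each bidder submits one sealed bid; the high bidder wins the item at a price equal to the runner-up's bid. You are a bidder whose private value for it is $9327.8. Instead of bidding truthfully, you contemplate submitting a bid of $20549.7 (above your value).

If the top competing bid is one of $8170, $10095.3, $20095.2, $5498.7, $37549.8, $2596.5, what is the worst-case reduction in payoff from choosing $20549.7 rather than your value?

$8170: same outcome either way → loss $0.
$10095.3: truthful gives $0, deviation gives −$767.5 → loss $767.5.
$20095.2: truthful gives $0, deviation gives −$10767.4 → loss $10767.4.
$5498.7: same outcome either way → loss $0.
$37549.8: same outcome either way → loss $0.
$2596.5: same outcome either way → loss $0.
Maximum loss: $10767.4.

$10767.4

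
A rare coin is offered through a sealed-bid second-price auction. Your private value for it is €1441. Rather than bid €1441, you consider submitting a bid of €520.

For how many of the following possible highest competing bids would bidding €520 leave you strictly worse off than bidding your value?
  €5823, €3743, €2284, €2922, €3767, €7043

The deviation hurts exactly when the highest competing bid lies strictly between €520 and €1441 — underbidding then forfeits a profitable win.
€5823: above both → same outcome either way.
€3743: above both → same outcome either way.
€2284: above both → same outcome either way.
€2922: above both → same outcome either way.
€3767: above both → same outcome either way.
€7043: above both → same outcome either way.
Count: 0.

0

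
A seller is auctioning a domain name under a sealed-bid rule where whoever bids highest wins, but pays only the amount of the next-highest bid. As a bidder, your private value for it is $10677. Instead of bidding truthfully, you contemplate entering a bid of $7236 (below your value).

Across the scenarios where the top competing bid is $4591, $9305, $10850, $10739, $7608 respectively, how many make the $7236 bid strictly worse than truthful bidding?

2

The deviation hurts exactly when the highest competing bid lies strictly between $7236 and $10677 — underbidding then forfeits a profitable win.
$4591: below both → same outcome either way.
$9305: inside the interval → strictly worse (loss $1372).
$10850: above both → same outcome either way.
$10739: above both → same outcome either way.
$7608: inside the interval → strictly worse (loss $3069).
Count: 2.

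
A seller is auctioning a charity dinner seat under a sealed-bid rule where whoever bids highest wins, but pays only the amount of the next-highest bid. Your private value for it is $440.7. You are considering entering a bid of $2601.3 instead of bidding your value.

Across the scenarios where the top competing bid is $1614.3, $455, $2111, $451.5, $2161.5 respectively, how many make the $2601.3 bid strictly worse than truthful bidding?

5

The deviation hurts exactly when the highest competing bid lies strictly between $440.7 and $2601.3 — overbidding then wins at a price above your value.
$1614.3: inside the interval → strictly worse (loss $1173.6).
$455: inside the interval → strictly worse (loss $14.3).
$2111: inside the interval → strictly worse (loss $1670.3).
$451.5: inside the interval → strictly worse (loss $10.8).
$2161.5: inside the interval → strictly worse (loss $1720.8).
Count: 5.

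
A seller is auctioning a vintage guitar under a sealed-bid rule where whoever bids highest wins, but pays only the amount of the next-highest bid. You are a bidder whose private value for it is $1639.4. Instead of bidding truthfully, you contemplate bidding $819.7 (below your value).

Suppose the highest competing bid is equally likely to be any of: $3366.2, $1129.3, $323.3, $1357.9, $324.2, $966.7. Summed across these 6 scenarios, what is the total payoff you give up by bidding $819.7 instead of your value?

The deviation costs you only when the competing bid falls strictly between $819.7 and $1639.4; elsewhere both bids give the same outcome.
$3366.2: outcomes coincide → loss $0.
$1129.3: truthful payoff $510.1, deviation payoff $0 → loss $510.1.
$323.3: outcomes coincide → loss $0.
$1357.9: truthful payoff $281.5, deviation payoff $0 → loss $281.5.
$324.2: outcomes coincide → loss $0.
$966.7: truthful payoff $672.7, deviation payoff $0 → loss $672.7.
Total loss = $510.1 + $281.5 + $672.7 = $1464.3.
Because the price is fixed by the runner-up's bid, deviating from your value can only change a good outcome into a bad one — never the reverse.

$1464.3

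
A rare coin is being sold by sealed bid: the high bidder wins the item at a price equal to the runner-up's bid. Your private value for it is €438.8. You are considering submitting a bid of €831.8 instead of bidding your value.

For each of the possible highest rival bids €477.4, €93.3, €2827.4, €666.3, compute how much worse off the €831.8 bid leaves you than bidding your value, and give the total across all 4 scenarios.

The deviation costs you only when the competing bid falls strictly between €438.8 and €831.8; elsewhere both bids give the same outcome.
€477.4: truthful payoff €0, deviation payoff −€38.6 → loss €38.6.
€93.3: outcomes coincide → loss €0.
€2827.4: outcomes coincide → loss €0.
€666.3: truthful payoff €0, deviation payoff −€227.5 → loss €227.5.
Total loss = €38.6 + €227.5 = €266.1.
Truthful bidding weakly dominates here: raising your bid can only win items priced above your value, and lowering it can only forfeit items priced below.

€266.1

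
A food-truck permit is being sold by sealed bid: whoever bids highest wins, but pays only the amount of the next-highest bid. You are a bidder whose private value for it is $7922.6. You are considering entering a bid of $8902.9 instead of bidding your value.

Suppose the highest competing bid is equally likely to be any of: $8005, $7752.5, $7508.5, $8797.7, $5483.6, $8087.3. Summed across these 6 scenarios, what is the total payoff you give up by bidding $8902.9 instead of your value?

The deviation costs you only when the competing bid falls strictly between $7922.6 and $8902.9; elsewhere both bids give the same outcome.
$8005: truthful payoff $0, deviation payoff −$82.4 → loss $82.4.
$7752.5: outcomes coincide → loss $0.
$7508.5: outcomes coincide → loss $0.
$8797.7: truthful payoff $0, deviation payoff −$875.1 → loss $875.1.
$5483.6: outcomes coincide → loss $0.
$8087.3: truthful payoff $0, deviation payoff −$164.7 → loss $164.7.
Total loss = $82.4 + $875.1 + $164.7 = $1122.2.

$1122.2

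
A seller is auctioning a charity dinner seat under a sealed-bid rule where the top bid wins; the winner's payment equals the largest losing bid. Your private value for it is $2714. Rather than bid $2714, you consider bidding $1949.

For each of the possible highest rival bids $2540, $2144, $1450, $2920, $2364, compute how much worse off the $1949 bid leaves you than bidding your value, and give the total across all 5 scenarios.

The deviation costs you only when the competing bid falls strictly between $1949 and $2714; elsewhere both bids give the same outcome.
$2540: truthful payoff $174, deviation payoff $0 → loss $174.
$2144: truthful payoff $570, deviation payoff $0 → loss $570.
$1450: outcomes coincide → loss $0.
$2920: outcomes coincide → loss $0.
$2364: truthful payoff $350, deviation payoff $0 → loss $350.
Total loss = $174 + $570 + $350 = $1094.
Truthful bidding weakly dominates here: raising your bid can only win items priced above your value, and lowering it can only forfeit items priced below.

$1094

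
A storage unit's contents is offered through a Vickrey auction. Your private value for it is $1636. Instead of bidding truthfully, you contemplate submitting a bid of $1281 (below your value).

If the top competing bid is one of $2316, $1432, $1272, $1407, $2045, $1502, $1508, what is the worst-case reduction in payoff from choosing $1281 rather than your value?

$229

$2316: same outcome either way → loss $0.
$1432: truthful gives $204, deviation gives $0 → loss $204.
$1272: same outcome either way → loss $0.
$1407: truthful gives $229, deviation gives $0 → loss $229.
$2045: same outcome either way → loss $0.
$1502: truthful gives $134, deviation gives $0 → loss $134.
$1508: truthful gives $128, deviation gives $0 → loss $128.
Maximum loss: $229.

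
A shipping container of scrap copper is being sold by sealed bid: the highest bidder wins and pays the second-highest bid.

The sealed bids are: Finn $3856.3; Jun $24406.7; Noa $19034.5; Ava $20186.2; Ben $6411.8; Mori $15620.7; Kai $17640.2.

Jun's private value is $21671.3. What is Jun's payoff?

Highest bid: Jun at $24406.7, so Jun wins.
Second-highest bid: Ava at $20186.2 — that is the price the winner pays.
Jun's payoff = value − price = $21671.3 − $20186.2 = $1485.1.

$1485.1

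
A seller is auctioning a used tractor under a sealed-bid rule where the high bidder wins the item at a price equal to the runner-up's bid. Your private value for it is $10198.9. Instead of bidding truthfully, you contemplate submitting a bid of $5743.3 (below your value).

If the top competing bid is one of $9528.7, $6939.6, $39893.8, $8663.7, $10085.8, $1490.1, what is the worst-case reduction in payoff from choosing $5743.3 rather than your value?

$9528.7: truthful gives $670.2, deviation gives $0 → loss $670.2.
$6939.6: truthful gives $3259.3, deviation gives $0 → loss $3259.3.
$39893.8: same outcome either way → loss $0.
$8663.7: truthful gives $1535.2, deviation gives $0 → loss $1535.2.
$10085.8: truthful gives $113.1, deviation gives $0 → loss $113.1.
$1490.1: same outcome either way → loss $0.
Maximum loss: $3259.3.

$3259.3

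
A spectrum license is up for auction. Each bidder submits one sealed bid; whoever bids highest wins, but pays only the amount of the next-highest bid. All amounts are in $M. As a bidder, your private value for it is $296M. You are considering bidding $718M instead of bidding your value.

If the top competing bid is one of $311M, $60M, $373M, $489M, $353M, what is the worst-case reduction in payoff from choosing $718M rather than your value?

$193M

$311M: truthful gives $0M, deviation gives −$15M → loss $15M.
$60M: same outcome either way → loss $0M.
$373M: truthful gives $0M, deviation gives −$77M → loss $77M.
$489M: truthful gives $0M, deviation gives −$193M → loss $193M.
$353M: truthful gives $0M, deviation gives −$57M → loss $57M.
Maximum loss: $193M.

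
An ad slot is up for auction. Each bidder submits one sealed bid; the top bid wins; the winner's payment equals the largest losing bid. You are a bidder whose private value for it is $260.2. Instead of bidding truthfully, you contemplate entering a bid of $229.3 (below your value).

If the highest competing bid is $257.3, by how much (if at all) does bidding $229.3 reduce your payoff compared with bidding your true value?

Bidding your value $260.2: you win (since $260.2 > $257.3) and pay $257.3. Payoff $2.9.
Bidding $229.3: you lose. Payoff $0.
The competing bid $257.3 lies between your shaded bid and your value, so underbidding forfeits an item you could have won at a profitable price.
Loss from deviating = $2.9 − ($0) = $2.9.
Because the price is fixed by the runner-up's bid, deviating from your value can only change a good outcome into a bad one — never the reverse.

$2.9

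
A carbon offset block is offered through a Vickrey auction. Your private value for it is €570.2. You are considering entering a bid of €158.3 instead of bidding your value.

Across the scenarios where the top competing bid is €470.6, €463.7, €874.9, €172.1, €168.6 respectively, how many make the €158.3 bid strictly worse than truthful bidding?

The deviation hurts exactly when the highest competing bid lies strictly between €158.3 and €570.2 — underbidding then forfeits a profitable win.
€470.6: inside the interval → strictly worse (loss €99.6).
€463.7: inside the interval → strictly worse (loss €106.5).
€874.9: above both → same outcome either way.
€172.1: inside the interval → strictly worse (loss €398.1).
€168.6: inside the interval → strictly worse (loss €401.6).
Count: 4.

4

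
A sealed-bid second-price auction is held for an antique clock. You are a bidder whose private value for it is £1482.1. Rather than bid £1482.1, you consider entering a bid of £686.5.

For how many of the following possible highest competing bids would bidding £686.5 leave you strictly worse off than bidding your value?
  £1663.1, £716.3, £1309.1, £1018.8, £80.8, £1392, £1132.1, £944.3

6

The deviation hurts exactly when the highest competing bid lies strictly between £686.5 and £1482.1 — underbidding then forfeits a profitable win.
£1663.1: above both → same outcome either way.
£716.3: inside the interval → strictly worse (loss £765.8).
£1309.1: inside the interval → strictly worse (loss £173).
£1018.8: inside the interval → strictly worse (loss £463.3).
£80.8: below both → same outcome either way.
£1392: inside the interval → strictly worse (loss £90.1).
£1132.1: inside the interval → strictly worse (loss £350).
£944.3: inside the interval → strictly worse (loss £537.8).
Count: 6.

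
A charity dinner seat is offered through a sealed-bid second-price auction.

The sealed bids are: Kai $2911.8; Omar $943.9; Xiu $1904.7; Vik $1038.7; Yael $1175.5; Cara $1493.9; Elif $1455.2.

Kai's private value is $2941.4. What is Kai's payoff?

Highest bid: Kai at $2911.8, so Kai wins.
Second-highest bid: Xiu at $1904.7 — that is the price the winner pays.
Kai's payoff = value − price = $2941.4 − $1904.7 = $1036.7.

$1036.7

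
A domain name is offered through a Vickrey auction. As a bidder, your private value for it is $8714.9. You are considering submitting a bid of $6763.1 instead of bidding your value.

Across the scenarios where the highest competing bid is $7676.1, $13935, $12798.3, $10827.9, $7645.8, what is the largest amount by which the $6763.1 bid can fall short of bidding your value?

$1069.1

$7676.1: truthful gives $1038.8, deviation gives $0 → loss $1038.8.
$13935: same outcome either way → loss $0.
$12798.3: same outcome either way → loss $0.
$10827.9: same outcome either way → loss $0.
$7645.8: truthful gives $1069.1, deviation gives $0 → loss $1069.1.
Maximum loss: $1069.1.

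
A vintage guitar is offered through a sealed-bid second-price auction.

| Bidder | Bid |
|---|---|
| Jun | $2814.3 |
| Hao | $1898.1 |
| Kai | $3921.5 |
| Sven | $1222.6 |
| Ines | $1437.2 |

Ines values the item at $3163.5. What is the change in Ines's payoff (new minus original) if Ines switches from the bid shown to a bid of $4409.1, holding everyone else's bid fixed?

−$758

The highest bid among the other bidders is $3921.5; Ines's bid doesn't change that.
Original bid $1437.2: Ines is not highest (top rival bid is $3921.5); payoff $0.
Alternative bid $4409.1: Ines is highest, pays the top rival bid $3921.5; payoff $3163.5 − $3921.5 = −$758.
Change in payoff = −$758 − ($0) = −$758.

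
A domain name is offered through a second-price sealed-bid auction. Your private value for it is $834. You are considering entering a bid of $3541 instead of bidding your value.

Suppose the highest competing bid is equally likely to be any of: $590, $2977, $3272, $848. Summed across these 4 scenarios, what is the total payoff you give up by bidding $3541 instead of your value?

The deviation costs you only when the competing bid falls strictly between $834 and $3541; elsewhere both bids give the same outcome.
$590: outcomes coincide → loss $0.
$2977: truthful payoff $0, deviation payoff −$2143 → loss $2143.
$3272: truthful payoff $0, deviation payoff −$2438 → loss $2438.
$848: truthful payoff $0, deviation payoff −$14 → loss $14.
Total loss = $2143 + $2438 + $14 = $4595.

$4595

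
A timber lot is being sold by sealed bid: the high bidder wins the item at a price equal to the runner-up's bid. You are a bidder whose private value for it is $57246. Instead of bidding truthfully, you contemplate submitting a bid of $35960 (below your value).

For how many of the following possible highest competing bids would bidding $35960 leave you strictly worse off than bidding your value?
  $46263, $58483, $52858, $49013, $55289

4

The deviation hurts exactly when the highest competing bid lies strictly between $35960 and $57246 — underbidding then forfeits a profitable win.
$46263: inside the interval → strictly worse (loss $10983).
$58483: above both → same outcome either way.
$52858: inside the interval → strictly worse (loss $4388).
$49013: inside the interval → strictly worse (loss $8233).
$55289: inside the interval → strictly worse (loss $1957).
Count: 4.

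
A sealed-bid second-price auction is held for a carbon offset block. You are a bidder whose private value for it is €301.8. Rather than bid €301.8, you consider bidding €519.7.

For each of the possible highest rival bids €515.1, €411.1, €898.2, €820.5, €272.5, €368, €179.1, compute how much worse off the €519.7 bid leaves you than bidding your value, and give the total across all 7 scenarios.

The deviation costs you only when the competing bid falls strictly between €301.8 and €519.7; elsewhere both bids give the same outcome.
€515.1: truthful payoff €0, deviation payoff −€213.3 → loss €213.3.
€411.1: truthful payoff €0, deviation payoff −€109.3 → loss €109.3.
€898.2: outcomes coincide → loss €0.
€820.5: outcomes coincide → loss €0.
€272.5: outcomes coincide → loss €0.
€368: truthful payoff €0, deviation payoff −€66.2 → loss €66.2.
€179.1: outcomes coincide → loss €0.
Total loss = €213.3 + €109.3 + €66.2 = €388.8.

€388.8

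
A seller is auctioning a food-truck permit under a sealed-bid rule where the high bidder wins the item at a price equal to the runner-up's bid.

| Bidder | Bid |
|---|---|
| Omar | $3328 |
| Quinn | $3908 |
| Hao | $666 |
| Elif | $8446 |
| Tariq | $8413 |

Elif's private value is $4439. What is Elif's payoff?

Highest bid: Elif at $8446, so Elif wins.
Second-highest bid: Tariq at $8413 — that is the price the winner pays.
Elif's payoff = value − price = $4439 − $8413 = −$3974.

−$3974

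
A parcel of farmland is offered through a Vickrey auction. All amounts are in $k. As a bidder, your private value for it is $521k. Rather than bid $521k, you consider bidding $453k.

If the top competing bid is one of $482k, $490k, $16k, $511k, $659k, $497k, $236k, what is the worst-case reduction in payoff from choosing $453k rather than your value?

$482k: truthful gives $39k, deviation gives $0k → loss $39k.
$490k: truthful gives $31k, deviation gives $0k → loss $31k.
$16k: same outcome either way → loss $0k.
$511k: truthful gives $10k, deviation gives $0k → loss $10k.
$659k: same outcome either way → loss $0k.
$497k: truthful gives $24k, deviation gives $0k → loss $24k.
$236k: same outcome either way → loss $0k.
Maximum loss: $39k.

$39k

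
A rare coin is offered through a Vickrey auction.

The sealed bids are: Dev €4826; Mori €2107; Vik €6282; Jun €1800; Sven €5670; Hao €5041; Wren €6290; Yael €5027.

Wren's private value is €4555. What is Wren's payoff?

−€1727

Highest bid: Wren at €6290, so Wren wins.
Second-highest bid: Vik at €6282 — that is the price the winner pays.
Wren's payoff = value − price = €4555 − €6282 = −€1727.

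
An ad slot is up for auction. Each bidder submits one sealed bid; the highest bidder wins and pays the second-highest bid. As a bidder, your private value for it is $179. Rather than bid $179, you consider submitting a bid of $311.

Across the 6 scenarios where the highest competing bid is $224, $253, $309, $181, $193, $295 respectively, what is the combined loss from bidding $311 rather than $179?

$381

The deviation costs you only when the competing bid falls strictly between $179 and $311; elsewhere both bids give the same outcome.
$224: truthful payoff $0, deviation payoff −$45 → loss $45.
$253: truthful payoff $0, deviation payoff −$74 → loss $74.
$309: truthful payoff $0, deviation payoff −$130 → loss $130.
$181: truthful payoff $0, deviation payoff −$2 → loss $2.
$193: truthful payoff $0, deviation payoff −$14 → loss $14.
$295: truthful payoff $0, deviation payoff −$116 → loss $116.
Total loss = $45 + $74 + $130 + $2 + $14 + $116 = $381.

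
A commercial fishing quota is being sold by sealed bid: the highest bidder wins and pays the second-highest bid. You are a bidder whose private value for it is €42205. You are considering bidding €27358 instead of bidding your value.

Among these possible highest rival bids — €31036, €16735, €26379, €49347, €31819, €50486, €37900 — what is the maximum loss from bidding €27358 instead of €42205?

€31036: truthful gives €11169, deviation gives €0 → loss €11169.
€16735: same outcome either way → loss €0.
€26379: same outcome either way → loss €0.
€49347: same outcome either way → loss €0.
€31819: truthful gives €10386, deviation gives €0 → loss €10386.
€50486: same outcome either way → loss €0.
€37900: truthful gives €4305, deviation gives €0 → loss €4305.
Maximum loss: €11169.

€11169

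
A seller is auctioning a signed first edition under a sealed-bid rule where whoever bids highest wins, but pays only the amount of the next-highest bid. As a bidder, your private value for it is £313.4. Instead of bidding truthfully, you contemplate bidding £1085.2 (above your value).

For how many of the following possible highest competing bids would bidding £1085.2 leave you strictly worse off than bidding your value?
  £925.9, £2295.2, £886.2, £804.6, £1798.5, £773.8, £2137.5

The deviation hurts exactly when the highest competing bid lies strictly between £313.4 and £1085.2 — overbidding then wins at a price above your value.
£925.9: inside the interval → strictly worse (loss £612.5).
£2295.2: above both → same outcome either way.
£886.2: inside the interval → strictly worse (loss £572.8).
£804.6: inside the interval → strictly worse (loss £491.2).
£1798.5: above both → same outcome either way.
£773.8: inside the interval → strictly worse (loss £460.4).
£2137.5: above both → same outcome either way.
Count: 4.

4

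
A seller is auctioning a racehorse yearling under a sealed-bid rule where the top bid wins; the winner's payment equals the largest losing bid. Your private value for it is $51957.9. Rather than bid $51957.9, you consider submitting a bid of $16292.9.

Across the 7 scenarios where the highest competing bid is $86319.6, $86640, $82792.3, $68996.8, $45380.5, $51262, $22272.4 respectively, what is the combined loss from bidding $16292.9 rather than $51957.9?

The deviation costs you only when the competing bid falls strictly between $16292.9 and $51957.9; elsewhere both bids give the same outcome.
$86319.6: outcomes coincide → loss $0.
$86640: outcomes coincide → loss $0.
$82792.3: outcomes coincide → loss $0.
$68996.8: outcomes coincide → loss $0.
$45380.5: truthful payoff $6577.4, deviation payoff $0 → loss $6577.4.
$51262: truthful payoff $695.9, deviation payoff $0 → loss $695.9.
$22272.4: truthful payoff $29685.5, deviation payoff $0 → loss $29685.5.
Total loss = $6577.4 + $695.9 + $29685.5 = $36958.8.

$36958.8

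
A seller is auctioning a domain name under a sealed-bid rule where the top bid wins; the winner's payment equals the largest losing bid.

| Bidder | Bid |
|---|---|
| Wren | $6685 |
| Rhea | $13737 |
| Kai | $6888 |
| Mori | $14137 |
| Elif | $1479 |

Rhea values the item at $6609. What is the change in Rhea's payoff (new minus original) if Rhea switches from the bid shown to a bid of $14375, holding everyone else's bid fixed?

The highest bid among the other bidders is $14137; Rhea's bid doesn't change that.
Original bid $13737: Rhea is not highest (top rival bid is $14137); payoff $0.
Alternative bid $14375: Rhea is highest, pays the top rival bid $14137; payoff $6609 − $14137 = −$7528.
Change in payoff = −$7528 − ($0) = −$7528.

−$7528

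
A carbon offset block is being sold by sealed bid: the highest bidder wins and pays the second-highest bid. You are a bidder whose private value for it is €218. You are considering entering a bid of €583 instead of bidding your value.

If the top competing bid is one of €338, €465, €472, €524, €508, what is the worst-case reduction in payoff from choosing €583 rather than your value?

€306

€338: truthful gives €0, deviation gives −€120 → loss €120.
€465: truthful gives €0, deviation gives −€247 → loss €247.
€472: truthful gives €0, deviation gives −€254 → loss €254.
€524: truthful gives €0, deviation gives −€306 → loss €306.
€508: truthful gives €0, deviation gives −€290 → loss €290.
Maximum loss: €306.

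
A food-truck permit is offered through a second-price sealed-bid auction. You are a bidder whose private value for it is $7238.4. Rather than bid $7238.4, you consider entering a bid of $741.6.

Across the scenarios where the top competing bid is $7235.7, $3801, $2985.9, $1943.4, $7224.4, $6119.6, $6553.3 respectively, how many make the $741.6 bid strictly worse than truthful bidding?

The deviation hurts exactly when the highest competing bid lies strictly between $741.6 and $7238.4 — underbidding then forfeits a profitable win.
$7235.7: inside the interval → strictly worse (loss $2.7).
$3801: inside the interval → strictly worse (loss $3437.4).
$2985.9: inside the interval → strictly worse (loss $4252.5).
$1943.4: inside the interval → strictly worse (loss $5295).
$7224.4: inside the interval → strictly worse (loss $14).
$6119.6: inside the interval → strictly worse (loss $1118.8).
$6553.3: inside the interval → strictly worse (loss $685.1).
Count: 7.

7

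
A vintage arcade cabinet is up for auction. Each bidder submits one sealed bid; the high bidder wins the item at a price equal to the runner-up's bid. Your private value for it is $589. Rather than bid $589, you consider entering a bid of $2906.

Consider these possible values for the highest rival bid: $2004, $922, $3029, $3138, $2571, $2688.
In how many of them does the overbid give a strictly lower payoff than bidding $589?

The deviation hurts exactly when the highest competing bid lies strictly between $589 and $2906 — overbidding then wins at a price above your value.
$2004: inside the interval → strictly worse (loss $1415).
$922: inside the interval → strictly worse (loss $333).
$3029: above both → same outcome either way.
$3138: above both → same outcome either way.
$2571: inside the interval → strictly worse (loss $1982).
$2688: inside the interval → strictly worse (loss $2099).
Count: 4.

4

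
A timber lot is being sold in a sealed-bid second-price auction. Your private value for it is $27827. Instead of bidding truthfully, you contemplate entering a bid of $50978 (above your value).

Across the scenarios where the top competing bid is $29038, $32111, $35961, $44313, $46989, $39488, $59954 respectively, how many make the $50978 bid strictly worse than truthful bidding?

The deviation hurts exactly when the highest competing bid lies strictly between $27827 and $50978 — overbidding then wins at a price above your value.
$29038: inside the interval → strictly worse (loss $1211).
$32111: inside the interval → strictly worse (loss $4284).
$35961: inside the interval → strictly worse (loss $8134).
$44313: inside the interval → strictly worse (loss $16486).
$46989: inside the interval → strictly worse (loss $19162).
$39488: inside the interval → strictly worse (loss $11661).
$59954: above both → same outcome either way.
Count: 6.

6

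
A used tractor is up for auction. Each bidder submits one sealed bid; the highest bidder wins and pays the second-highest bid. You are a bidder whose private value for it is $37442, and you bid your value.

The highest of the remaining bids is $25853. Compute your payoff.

$11589

Your bid $37442 exceeds the highest competing bid $25853, so you win.
In a second-price auction the winner pays the second-highest bid, $25853.
Payoff = value − price = $37442 − $25853 = $11589.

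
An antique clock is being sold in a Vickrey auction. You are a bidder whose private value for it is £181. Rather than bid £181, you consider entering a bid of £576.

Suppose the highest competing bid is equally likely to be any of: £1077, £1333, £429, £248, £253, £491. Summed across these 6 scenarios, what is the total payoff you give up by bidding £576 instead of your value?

The deviation costs you only when the competing bid falls strictly between £181 and £576; elsewhere both bids give the same outcome.
£1077: outcomes coincide → loss £0.
£1333: outcomes coincide → loss £0.
£429: truthful payoff £0, deviation payoff −£248 → loss £248.
£248: truthful payoff £0, deviation payoff −£67 → loss £67.
£253: truthful payoff £0, deviation payoff −£72 → loss £72.
£491: truthful payoff £0, deviation payoff −£310 → loss £310.
Total loss = £248 + £67 + £72 + £310 = £697.

£697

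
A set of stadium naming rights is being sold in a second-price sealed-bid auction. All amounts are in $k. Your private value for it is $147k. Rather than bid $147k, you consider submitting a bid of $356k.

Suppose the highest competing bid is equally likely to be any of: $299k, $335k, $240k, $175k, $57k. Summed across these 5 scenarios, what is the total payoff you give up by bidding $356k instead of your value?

The deviation costs you only when the competing bid falls strictly between $147k and $356k; elsewhere both bids give the same outcome.
$299k: truthful payoff $0k, deviation payoff −$152k → loss $152k.
$335k: truthful payoff $0k, deviation payoff −$188k → loss $188k.
$240k: truthful payoff $0k, deviation payoff −$93k → loss $93k.
$175k: truthful payoff $0k, deviation payoff −$28k → loss $28k.
$57k: outcomes coincide → loss $0k.
Total loss = $152k + $188k + $93k + $28k = $461k.
In a second-price auction your bid sets only whether you win, not what you pay, so bidding your true value is weakly dominant.

$461k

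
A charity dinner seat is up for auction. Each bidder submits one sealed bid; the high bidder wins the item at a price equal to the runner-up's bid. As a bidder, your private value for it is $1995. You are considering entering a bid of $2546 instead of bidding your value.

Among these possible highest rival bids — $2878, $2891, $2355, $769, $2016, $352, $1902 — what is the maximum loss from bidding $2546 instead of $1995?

$360

$2878: same outcome either way → loss $0.
$2891: same outcome either way → loss $0.
$2355: truthful gives $0, deviation gives −$360 → loss $360.
$769: same outcome either way → loss $0.
$2016: truthful gives $0, deviation gives −$21 → loss $21.
$352: same outcome either way → loss $0.
$1902: same outcome either way → loss $0.
Maximum loss: $360.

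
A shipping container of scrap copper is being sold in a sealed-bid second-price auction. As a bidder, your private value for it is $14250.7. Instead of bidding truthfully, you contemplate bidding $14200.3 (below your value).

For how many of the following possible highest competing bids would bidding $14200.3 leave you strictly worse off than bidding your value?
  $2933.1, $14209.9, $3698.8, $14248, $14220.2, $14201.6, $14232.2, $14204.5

The deviation hurts exactly when the highest competing bid lies strictly between $14200.3 and $14250.7 — underbidding then forfeits a profitable win.
$2933.1: below both → same outcome either way.
$14209.9: inside the interval → strictly worse (loss $40.8).
$3698.8: below both → same outcome either way.
$14248: inside the interval → strictly worse (loss $2.7).
$14220.2: inside the interval → strictly worse (loss $30.5).
$14201.6: inside the interval → strictly worse (loss $49.1).
$14232.2: inside the interval → strictly worse (loss $18.5).
$14204.5: inside the interval → strictly worse (loss $46.2).
Count: 6.

6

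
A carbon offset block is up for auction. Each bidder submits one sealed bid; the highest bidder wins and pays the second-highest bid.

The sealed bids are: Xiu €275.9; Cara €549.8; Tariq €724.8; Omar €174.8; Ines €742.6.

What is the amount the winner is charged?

€724.8

Highest bid: Ines at €742.6, so Ines wins.
Second-highest bid: Tariq at €724.8 — that is the price the winner pays.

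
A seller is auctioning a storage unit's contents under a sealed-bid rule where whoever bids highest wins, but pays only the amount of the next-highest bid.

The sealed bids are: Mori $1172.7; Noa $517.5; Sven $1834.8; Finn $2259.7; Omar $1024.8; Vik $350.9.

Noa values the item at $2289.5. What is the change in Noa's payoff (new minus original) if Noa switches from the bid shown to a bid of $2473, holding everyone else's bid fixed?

$29.8

The highest bid among the other bidders is $2259.7; Noa's bid doesn't change that.
Original bid $517.5: Noa is not highest (top rival bid is $2259.7); payoff $0.
Alternative bid $2473: Noa is highest, pays the top rival bid $2259.7; payoff $2289.5 − $2259.7 = $29.8.
Change in payoff = $29.8 − ($0) = $29.8.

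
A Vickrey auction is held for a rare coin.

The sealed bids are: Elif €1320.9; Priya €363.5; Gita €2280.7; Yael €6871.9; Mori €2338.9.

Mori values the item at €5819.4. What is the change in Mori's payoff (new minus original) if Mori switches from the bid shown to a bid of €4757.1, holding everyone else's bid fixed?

€0

The highest bid among the other bidders is €6871.9; Mori's bid doesn't change that.
Original bid €2338.9: Mori is not highest (top rival bid is €6871.9); payoff €0.
Alternative bid €4757.1: Mori is not highest (top rival bid is €6871.9); payoff €0.
Change in payoff = €0 − (€0) = €0.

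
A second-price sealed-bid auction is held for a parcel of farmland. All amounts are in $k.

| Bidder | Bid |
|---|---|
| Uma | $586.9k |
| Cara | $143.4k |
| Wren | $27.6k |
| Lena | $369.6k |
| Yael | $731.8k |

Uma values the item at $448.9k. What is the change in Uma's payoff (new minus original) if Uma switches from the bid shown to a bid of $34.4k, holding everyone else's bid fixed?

The highest bid among the other bidders is $731.8k; Uma's bid doesn't change that.
Original bid $586.9k: Uma is not highest (top rival bid is $731.8k); payoff $0k.
Alternative bid $34.4k: Uma is not highest (top rival bid is $731.8k); payoff $0k.
Change in payoff = $0k − ($0k) = $0k.

$0k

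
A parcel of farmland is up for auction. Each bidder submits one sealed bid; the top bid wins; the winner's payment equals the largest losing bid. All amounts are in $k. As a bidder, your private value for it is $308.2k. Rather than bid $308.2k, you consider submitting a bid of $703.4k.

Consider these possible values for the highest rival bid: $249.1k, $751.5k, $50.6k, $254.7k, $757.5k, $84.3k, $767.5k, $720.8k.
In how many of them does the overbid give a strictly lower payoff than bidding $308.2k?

The deviation hurts exactly when the highest competing bid lies strictly between $308.2k and $703.4k — overbidding then wins at a price above your value.
$249.1k: below both → same outcome either way.
$751.5k: above both → same outcome either way.
$50.6k: below both → same outcome either way.
$254.7k: below both → same outcome either way.
$757.5k: above both → same outcome either way.
$84.3k: below both → same outcome either way.
$767.5k: above both → same outcome either way.
$720.8k: above both → same outcome either way.
Count: 0.

0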